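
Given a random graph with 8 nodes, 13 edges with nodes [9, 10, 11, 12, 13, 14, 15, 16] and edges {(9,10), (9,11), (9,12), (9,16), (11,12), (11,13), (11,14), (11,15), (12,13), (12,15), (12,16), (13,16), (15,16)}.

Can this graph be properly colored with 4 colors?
Yes, G is 4-colorable

A valid 4-coloring: color 1: [10, 11, 16]; color 2: [12, 14]; color 3: [9, 13, 15].
(χ(G) = 3 ≤ 4.)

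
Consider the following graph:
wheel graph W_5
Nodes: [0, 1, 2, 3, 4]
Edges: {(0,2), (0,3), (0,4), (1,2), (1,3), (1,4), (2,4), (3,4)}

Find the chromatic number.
Clique number ω(G) = 3 (lower bound: χ ≥ ω).
The clique on [0, 2, 4] has size 3, forcing χ ≥ 3, and the coloring below uses 3 colors, so χ(G) = 3.
A valid 3-coloring: color 1: [4]; color 2: [2, 3]; color 3: [0, 1].

χ(G) = 3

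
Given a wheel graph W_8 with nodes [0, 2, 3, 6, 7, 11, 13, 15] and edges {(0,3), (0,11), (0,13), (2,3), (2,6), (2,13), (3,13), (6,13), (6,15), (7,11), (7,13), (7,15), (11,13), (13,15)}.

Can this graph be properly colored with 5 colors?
Yes, G is 5-colorable

A valid 5-coloring: color 1: [13]; color 2: [0, 2, 15]; color 3: [3, 6, 11]; color 4: [7].
(χ(G) = 4 ≤ 5.)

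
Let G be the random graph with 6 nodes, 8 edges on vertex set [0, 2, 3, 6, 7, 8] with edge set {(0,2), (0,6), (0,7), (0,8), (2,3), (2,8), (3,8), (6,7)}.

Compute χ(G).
Clique number ω(G) = 3 (lower bound: χ ≥ ω).
The clique on [0, 2, 8] has size 3, forcing χ ≥ 3, and the coloring below uses 3 colors, so χ(G) = 3.
A valid 3-coloring: color 1: [0, 3]; color 2: [6, 8]; color 3: [2, 7].

χ(G) = 3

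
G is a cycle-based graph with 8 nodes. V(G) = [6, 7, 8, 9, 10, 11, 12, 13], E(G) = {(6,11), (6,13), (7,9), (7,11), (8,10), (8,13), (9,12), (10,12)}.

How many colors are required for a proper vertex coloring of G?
χ(G) = 2

Clique number ω(G) = 2 (lower bound: χ ≥ ω).
The graph is bipartite (no odd cycle), so 2 colors suffice: χ(G) = 2.
A valid 2-coloring: color 1: [6, 7, 8, 12]; color 2: [9, 10, 11, 13].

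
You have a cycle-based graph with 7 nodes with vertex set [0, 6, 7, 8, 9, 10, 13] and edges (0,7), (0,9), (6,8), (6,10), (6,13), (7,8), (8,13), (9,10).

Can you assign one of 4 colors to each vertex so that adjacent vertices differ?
Yes, G is 4-colorable

A valid 4-coloring: color 1: [0, 8, 10]; color 2: [6, 7, 9]; color 3: [13].
(χ(G) = 3 ≤ 4.)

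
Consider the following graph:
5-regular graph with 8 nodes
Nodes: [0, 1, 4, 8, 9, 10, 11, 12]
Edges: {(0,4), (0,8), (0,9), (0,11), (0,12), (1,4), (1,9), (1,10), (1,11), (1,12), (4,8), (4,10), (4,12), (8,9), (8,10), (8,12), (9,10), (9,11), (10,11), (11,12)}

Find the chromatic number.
Clique number ω(G) = 4 (lower bound: χ ≥ ω).
The clique on [0, 4, 8, 12] has size 4, forcing χ ≥ 4, and the coloring below uses 4 colors, so χ(G) = 4.
A valid 4-coloring: color 1: [10, 12]; color 2: [4, 9]; color 3: [0, 1]; color 4: [8, 11].

χ(G) = 4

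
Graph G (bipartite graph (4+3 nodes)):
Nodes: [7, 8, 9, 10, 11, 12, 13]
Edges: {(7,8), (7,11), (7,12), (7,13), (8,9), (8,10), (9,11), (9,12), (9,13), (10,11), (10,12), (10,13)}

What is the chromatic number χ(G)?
χ(G) = 2

Clique number ω(G) = 2 (lower bound: χ ≥ ω).
The graph is bipartite (no odd cycle), so 2 colors suffice: χ(G) = 2.
A valid 2-coloring: color 1: [7, 9, 10]; color 2: [8, 11, 12, 13].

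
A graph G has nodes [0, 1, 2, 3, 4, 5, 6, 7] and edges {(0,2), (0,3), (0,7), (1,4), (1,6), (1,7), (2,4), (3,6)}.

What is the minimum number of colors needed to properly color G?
χ(G) = 3

Clique number ω(G) = 2 (lower bound: χ ≥ ω).
Odd cycle [7, 0, 3, 6, 1] needs 3 colors (χ ≥ 3).
The coloring below uses 3 colors, so χ(G) = 3.
A valid 3-coloring: color 1: [0, 1, 5]; color 2: [2, 6, 7]; color 3: [3, 4].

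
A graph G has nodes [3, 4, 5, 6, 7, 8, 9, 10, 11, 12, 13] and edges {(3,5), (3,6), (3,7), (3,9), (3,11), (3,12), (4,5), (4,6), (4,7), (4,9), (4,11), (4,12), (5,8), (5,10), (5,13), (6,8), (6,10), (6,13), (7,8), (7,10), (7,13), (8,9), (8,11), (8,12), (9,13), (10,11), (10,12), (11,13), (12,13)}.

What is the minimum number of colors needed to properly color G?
Clique number ω(G) = 2 (lower bound: χ ≥ ω).
The graph is bipartite (no odd cycle), so 2 colors suffice: χ(G) = 2.
A valid 2-coloring: color 1: [3, 4, 8, 10, 13]; color 2: [5, 6, 7, 9, 11, 12].

χ(G) = 2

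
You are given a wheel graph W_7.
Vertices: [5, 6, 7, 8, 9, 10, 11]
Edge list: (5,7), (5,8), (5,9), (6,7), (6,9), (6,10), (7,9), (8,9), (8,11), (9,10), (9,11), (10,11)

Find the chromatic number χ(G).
Clique number ω(G) = 3 (lower bound: χ ≥ ω).
The clique on [9, 10, 11] has size 3, forcing χ ≥ 3, and the coloring below uses 3 colors, so χ(G) = 3.
A valid 3-coloring: color 1: [9]; color 2: [5, 6, 11]; color 3: [7, 8, 10].

χ(G) = 3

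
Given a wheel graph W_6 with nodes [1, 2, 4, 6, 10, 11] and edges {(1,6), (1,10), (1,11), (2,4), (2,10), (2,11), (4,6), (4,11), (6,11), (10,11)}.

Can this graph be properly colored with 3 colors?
No, G is not 3-colorable

Odd cycle [1, 10, 2, 4, 6] needs 3 colors (χ ≥ 3).
Vertex 11 is adjacent to every vertex of [1, 2, 4, 6, 10], which already need 3 colors among themselves, so 11 needs a new color (χ ≥ 4).
Hence χ(G) ≥ 4 > 3, so no proper 3-coloring exists.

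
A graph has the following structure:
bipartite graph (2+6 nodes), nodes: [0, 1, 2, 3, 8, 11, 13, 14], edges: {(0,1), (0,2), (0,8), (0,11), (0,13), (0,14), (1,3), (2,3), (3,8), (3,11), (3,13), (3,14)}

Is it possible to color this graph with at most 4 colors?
Yes, G is 4-colorable

A valid 4-coloring: color 1: [0, 3]; color 2: [1, 2, 8, 11, 13, 14].
(χ(G) = 2 ≤ 4.)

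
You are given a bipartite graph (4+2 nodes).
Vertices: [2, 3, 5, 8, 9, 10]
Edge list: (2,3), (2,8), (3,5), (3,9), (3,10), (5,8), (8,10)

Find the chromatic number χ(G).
Clique number ω(G) = 2 (lower bound: χ ≥ ω).
The graph is bipartite (no odd cycle), so 2 colors suffice: χ(G) = 2.
A valid 2-coloring: color 1: [3, 8]; color 2: [2, 5, 9, 10].

χ(G) = 2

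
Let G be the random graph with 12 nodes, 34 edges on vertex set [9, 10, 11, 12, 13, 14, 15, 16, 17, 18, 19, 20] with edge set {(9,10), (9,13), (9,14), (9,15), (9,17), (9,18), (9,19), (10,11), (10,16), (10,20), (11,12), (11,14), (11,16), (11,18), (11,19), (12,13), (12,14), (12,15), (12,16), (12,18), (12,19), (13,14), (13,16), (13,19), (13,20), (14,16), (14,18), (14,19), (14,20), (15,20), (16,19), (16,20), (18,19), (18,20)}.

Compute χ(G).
χ(G) = 5

Clique number ω(G) = 5 (lower bound: χ ≥ ω).
The clique on [11, 12, 14, 16, 19] has size 5, forcing χ ≥ 5, and the coloring below uses 5 colors, so χ(G) = 5.
A valid 5-coloring: color 1: [10, 14, 15, 17]; color 2: [9, 12, 20]; color 3: [19]; color 4: [11, 13]; color 5: [16, 18].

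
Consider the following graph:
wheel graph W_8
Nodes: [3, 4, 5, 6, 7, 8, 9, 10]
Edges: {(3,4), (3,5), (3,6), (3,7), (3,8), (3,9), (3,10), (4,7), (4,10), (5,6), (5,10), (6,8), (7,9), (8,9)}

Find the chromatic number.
Clique number ω(G) = 3 (lower bound: χ ≥ ω).
Odd cycle [10, 5, 6, 8, 9, 7, 4] needs 3 colors (χ ≥ 3).
Vertex 3 is adjacent to every vertex of [4, 5, 6, 7, 8, 9, 10], which already need 3 colors among themselves, so 3 needs a new color (χ ≥ 4).
The coloring below uses 4 colors, so χ(G) = 4.
A valid 4-coloring: color 1: [3]; color 2: [6, 7, 10]; color 3: [4, 5, 8]; color 4: [9].

χ(G) = 4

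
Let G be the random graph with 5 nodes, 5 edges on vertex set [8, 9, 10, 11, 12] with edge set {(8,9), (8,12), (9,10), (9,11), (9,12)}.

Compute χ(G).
χ(G) = 3

Clique number ω(G) = 3 (lower bound: χ ≥ ω).
The clique on [8, 9, 12] has size 3, forcing χ ≥ 3, and the coloring below uses 3 colors, so χ(G) = 3.
A valid 3-coloring: color 1: [9]; color 2: [10, 11, 12]; color 3: [8].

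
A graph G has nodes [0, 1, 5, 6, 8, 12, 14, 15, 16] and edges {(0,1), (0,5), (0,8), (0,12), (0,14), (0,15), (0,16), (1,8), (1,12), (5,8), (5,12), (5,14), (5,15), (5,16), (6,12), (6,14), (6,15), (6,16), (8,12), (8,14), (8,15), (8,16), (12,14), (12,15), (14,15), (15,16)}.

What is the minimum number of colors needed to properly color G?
Clique number ω(G) = 6 (lower bound: χ ≥ ω).
The clique on [0, 5, 8, 12, 14, 15] has size 6, forcing χ ≥ 6, and the coloring below uses 6 colors, so χ(G) = 6.
A valid 6-coloring: color 1: [0, 6]; color 2: [8]; color 3: [12, 16]; color 4: [1, 15]; color 5: [14]; color 6: [5].

χ(G) = 6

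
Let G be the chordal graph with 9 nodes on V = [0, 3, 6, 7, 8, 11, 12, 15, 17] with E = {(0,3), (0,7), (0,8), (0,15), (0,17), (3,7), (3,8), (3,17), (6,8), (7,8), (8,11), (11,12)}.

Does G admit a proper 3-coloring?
The clique on vertices [0, 3, 7, 8] has size 4 > 3, so it alone needs 4 colors.

No, G is not 3-colorable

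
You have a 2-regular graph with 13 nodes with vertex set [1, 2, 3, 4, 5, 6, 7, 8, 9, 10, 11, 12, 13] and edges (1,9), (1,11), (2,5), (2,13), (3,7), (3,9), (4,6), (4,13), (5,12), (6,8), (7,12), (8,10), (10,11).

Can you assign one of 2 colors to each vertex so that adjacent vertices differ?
Odd cycle [4, 6, 8, 10, 11, 1, 9, 3, 7, 12, 5, 2, 13] needs 3 colors (χ ≥ 3).
Hence χ(G) ≥ 3 > 2, so no proper 2-coloring exists.

No, G is not 2-colorable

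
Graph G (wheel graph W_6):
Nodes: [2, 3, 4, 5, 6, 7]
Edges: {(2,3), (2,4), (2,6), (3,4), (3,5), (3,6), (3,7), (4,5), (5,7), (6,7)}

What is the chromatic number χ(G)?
χ(G) = 4

Clique number ω(G) = 3 (lower bound: χ ≥ ω).
Odd cycle [4, 5, 7, 6, 2] needs 3 colors (χ ≥ 3).
Vertex 3 is adjacent to every vertex of [2, 4, 5, 6, 7], which already need 3 colors among themselves, so 3 needs a new color (χ ≥ 4).
The coloring below uses 4 colors, so χ(G) = 4.
A valid 4-coloring: color 1: [3]; color 2: [4, 6]; color 3: [2, 5]; color 4: [7].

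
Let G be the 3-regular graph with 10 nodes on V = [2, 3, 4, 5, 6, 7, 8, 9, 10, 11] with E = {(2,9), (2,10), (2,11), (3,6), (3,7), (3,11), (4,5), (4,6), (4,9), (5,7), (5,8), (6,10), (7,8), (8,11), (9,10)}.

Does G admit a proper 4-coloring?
Yes, G is 4-colorable

A valid 4-coloring: color 1: [5, 6, 9, 11]; color 2: [2, 3, 4, 8]; color 3: [7, 10].
(χ(G) = 3 ≤ 4.)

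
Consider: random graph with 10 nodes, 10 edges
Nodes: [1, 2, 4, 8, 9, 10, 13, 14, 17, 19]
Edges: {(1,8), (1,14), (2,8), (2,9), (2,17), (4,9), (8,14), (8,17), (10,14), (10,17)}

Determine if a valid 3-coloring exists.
Yes, G is 3-colorable

A valid 3-coloring: color 1: [8, 9, 10, 13, 19]; color 2: [4, 14, 17]; color 3: [1, 2].
(χ(G) = 3 ≤ 3.)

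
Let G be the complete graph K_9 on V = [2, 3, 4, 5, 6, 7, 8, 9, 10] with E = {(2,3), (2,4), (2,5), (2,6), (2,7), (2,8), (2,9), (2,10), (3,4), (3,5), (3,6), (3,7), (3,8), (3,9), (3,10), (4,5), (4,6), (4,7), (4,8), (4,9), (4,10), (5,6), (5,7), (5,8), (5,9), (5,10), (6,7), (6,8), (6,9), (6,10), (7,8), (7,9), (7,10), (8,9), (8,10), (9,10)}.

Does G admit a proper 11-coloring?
A valid 11-coloring: color 1: [4]; color 2: [5]; color 3: [3]; color 4: [10]; color 5: [7]; color 6: [9]; color 7: [6]; color 8: [8]; color 9: [2].
(χ(G) = 9 ≤ 11.)

Yes, G is 11-colorable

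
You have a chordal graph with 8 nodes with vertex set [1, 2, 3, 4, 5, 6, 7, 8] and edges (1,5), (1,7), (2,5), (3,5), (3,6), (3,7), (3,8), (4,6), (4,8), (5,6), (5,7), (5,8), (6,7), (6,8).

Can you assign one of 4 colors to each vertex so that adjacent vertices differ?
A valid 4-coloring: color 1: [4, 5]; color 2: [1, 2, 6]; color 3: [3]; color 4: [7, 8].
(χ(G) = 4 ≤ 4.)

Yes, G is 4-colorable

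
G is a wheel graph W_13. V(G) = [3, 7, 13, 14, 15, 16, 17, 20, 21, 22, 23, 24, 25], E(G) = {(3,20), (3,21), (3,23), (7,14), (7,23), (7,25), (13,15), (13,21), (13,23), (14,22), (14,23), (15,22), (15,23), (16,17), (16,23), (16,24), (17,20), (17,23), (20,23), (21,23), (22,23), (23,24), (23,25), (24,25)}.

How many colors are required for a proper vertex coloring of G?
Clique number ω(G) = 3 (lower bound: χ ≥ ω).
The clique on [3, 20, 23] has size 3, forcing χ ≥ 3, and the coloring below uses 3 colors, so χ(G) = 3.
A valid 3-coloring: color 1: [23]; color 2: [14, 15, 16, 20, 21, 25]; color 3: [3, 7, 13, 17, 22, 24].

χ(G) = 3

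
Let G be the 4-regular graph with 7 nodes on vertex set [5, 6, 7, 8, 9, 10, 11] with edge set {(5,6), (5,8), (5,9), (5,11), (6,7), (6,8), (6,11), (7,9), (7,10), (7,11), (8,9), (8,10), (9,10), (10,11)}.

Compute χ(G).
Clique number ω(G) = 3 (lower bound: χ ≥ ω).
Suppose a proper 3-coloring c exists. The clique [5, 6, 8] takes 3 distinct colors; by symmetry let c(5) = 1, c(6) = 2, c(8) = 3.
- Vertex 9: neighbors [5, 8] already have colors [1, 3] ⇒ c(9) = 2.
- Vertex 10: neighbors [9, 8] already have colors [2, 3] ⇒ c(10) = 1.
- Vertex 7: neighbors [10, 6] already have colors [1, 2] ⇒ c(7) = 3.
- Vertex 11: neighbors [5, 6, 7] already have colors [1, 2, 3] — all 3 colors blocked. Contradiction.
The forced assignments end in a contradiction, so G has no proper 3-coloring (χ ≥ 4).
The coloring below uses 4 colors, so χ(G) = 4.
A valid 4-coloring: color 1: [5, 10]; color 2: [7, 8]; color 3: [6, 9]; color 4: [11].

χ(G) = 4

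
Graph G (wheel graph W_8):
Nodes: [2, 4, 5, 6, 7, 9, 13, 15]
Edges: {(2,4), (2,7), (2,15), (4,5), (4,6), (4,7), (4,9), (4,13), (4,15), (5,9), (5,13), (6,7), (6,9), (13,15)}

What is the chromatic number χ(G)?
Clique number ω(G) = 3 (lower bound: χ ≥ ω).
Odd cycle [9, 6, 7, 2, 15, 13, 5] needs 3 colors (χ ≥ 3).
Vertex 4 is adjacent to every vertex of [2, 5, 6, 7, 9, 13, 15], which already need 3 colors among themselves, so 4 needs a new color (χ ≥ 4).
The coloring below uses 4 colors, so χ(G) = 4.
A valid 4-coloring: color 1: [4]; color 2: [7, 9, 13]; color 3: [2, 5, 6]; color 4: [15].

χ(G) = 4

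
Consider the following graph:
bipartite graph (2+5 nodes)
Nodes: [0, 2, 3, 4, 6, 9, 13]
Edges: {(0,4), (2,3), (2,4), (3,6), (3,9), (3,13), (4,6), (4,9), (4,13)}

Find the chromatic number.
Clique number ω(G) = 2 (lower bound: χ ≥ ω).
The graph is bipartite (no odd cycle), so 2 colors suffice: χ(G) = 2.
A valid 2-coloring: color 1: [3, 4]; color 2: [0, 2, 6, 9, 13].

χ(G) = 2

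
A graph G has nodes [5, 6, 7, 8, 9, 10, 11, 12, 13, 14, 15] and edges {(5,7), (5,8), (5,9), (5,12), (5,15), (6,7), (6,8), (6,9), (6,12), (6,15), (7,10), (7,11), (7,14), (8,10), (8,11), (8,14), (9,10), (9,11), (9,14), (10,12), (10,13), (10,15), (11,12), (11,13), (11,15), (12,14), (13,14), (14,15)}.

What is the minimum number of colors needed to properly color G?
Clique number ω(G) = 2 (lower bound: χ ≥ ω).
The graph is bipartite (no odd cycle), so 2 colors suffice: χ(G) = 2.
A valid 2-coloring: color 1: [5, 6, 10, 11, 14]; color 2: [7, 8, 9, 12, 13, 15].

χ(G) = 2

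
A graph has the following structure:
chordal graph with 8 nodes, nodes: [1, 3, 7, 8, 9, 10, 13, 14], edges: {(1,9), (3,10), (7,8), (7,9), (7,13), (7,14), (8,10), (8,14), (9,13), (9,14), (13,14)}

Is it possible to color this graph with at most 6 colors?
A valid 6-coloring: color 1: [1, 7, 10]; color 2: [3, 14]; color 3: [8, 9]; color 4: [13].
(χ(G) = 4 ≤ 6.)

Yes, G is 6-colorable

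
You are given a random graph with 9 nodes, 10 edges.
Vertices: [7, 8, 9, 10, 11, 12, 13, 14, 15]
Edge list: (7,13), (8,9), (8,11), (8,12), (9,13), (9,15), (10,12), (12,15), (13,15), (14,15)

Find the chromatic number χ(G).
Clique number ω(G) = 3 (lower bound: χ ≥ ω).
The clique on [9, 13, 15] has size 3, forcing χ ≥ 3, and the coloring below uses 3 colors, so χ(G) = 3.
A valid 3-coloring: color 1: [7, 8, 10, 15]; color 2: [11, 12, 13, 14]; color 3: [9].

χ(G) = 3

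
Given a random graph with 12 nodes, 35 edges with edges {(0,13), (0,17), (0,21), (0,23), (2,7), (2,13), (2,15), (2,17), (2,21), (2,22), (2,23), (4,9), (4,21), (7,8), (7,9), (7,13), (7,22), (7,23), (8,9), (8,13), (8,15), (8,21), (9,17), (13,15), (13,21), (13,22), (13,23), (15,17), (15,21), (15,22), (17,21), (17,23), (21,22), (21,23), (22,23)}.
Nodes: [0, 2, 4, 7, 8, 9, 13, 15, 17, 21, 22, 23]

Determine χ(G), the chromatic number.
Clique number ω(G) = 5 (lower bound: χ ≥ ω).
The clique on [2, 13, 21, 22, 23] has size 5, forcing χ ≥ 5, and the coloring below uses 5 colors, so χ(G) = 5.
A valid 5-coloring: color 1: [7, 21]; color 2: [4, 13, 17]; color 3: [0, 2, 8]; color 4: [9, 15, 23]; color 5: [22].

χ(G) = 5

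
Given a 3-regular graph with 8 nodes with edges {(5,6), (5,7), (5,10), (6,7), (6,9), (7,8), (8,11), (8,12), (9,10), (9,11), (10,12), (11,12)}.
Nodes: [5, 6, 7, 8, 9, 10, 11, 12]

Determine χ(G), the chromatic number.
Clique number ω(G) = 3 (lower bound: χ ≥ ω).
The clique on [5, 6, 7] has size 3, forcing χ ≥ 3, and the coloring below uses 3 colors, so χ(G) = 3.
A valid 3-coloring: color 1: [7, 10, 11]; color 2: [5, 8, 9]; color 3: [6, 12].

χ(G) = 3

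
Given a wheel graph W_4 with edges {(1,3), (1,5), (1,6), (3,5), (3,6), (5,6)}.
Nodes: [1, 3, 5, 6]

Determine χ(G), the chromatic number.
χ(G) = 4

Clique number ω(G) = 4 (lower bound: χ ≥ ω).
The clique on [1, 3, 5, 6] has size 4, forcing χ ≥ 4, and the coloring below uses 4 colors, so χ(G) = 4.
A valid 4-coloring: color 1: [1]; color 2: [6]; color 3: [3]; color 4: [5].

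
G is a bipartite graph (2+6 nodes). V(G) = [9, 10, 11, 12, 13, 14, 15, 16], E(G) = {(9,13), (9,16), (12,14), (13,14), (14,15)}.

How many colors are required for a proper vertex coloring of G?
χ(G) = 2

Clique number ω(G) = 2 (lower bound: χ ≥ ω).
The graph is bipartite (no odd cycle), so 2 colors suffice: χ(G) = 2.
A valid 2-coloring: color 1: [9, 10, 11, 14]; color 2: [12, 13, 15, 16].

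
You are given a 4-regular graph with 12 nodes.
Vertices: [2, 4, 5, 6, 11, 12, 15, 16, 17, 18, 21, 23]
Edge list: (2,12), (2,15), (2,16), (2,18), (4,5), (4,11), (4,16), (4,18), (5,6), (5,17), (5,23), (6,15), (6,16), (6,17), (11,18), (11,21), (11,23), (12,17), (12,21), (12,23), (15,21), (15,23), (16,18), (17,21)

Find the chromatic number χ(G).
Clique number ω(G) = 3 (lower bound: χ ≥ ω).
The clique on [2, 16, 18] has size 3, forcing χ ≥ 3, and the coloring below uses 3 colors, so χ(G) = 3.
A valid 3-coloring: color 1: [5, 11, 12, 15, 16]; color 2: [2, 4, 17, 23]; color 3: [6, 18, 21].

χ(G) = 3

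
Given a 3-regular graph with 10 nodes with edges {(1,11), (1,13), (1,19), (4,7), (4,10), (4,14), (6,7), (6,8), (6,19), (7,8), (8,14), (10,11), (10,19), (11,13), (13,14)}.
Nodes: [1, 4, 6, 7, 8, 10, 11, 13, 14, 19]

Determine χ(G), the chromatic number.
χ(G) = 3

Clique number ω(G) = 3 (lower bound: χ ≥ ω).
The clique on [1, 11, 13] has size 3, forcing χ ≥ 3, and the coloring below uses 3 colors, so χ(G) = 3.
A valid 3-coloring: color 1: [1, 7, 10, 14]; color 2: [4, 6, 13]; color 3: [8, 11, 19].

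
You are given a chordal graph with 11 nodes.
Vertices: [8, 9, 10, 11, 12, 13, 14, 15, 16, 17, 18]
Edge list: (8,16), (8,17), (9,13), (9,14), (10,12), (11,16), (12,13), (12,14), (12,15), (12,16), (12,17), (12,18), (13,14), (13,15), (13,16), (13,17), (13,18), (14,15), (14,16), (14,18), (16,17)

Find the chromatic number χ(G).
χ(G) = 4

Clique number ω(G) = 4 (lower bound: χ ≥ ω).
The clique on [12, 13, 16, 17] has size 4, forcing χ ≥ 4, and the coloring below uses 4 colors, so χ(G) = 4.
A valid 4-coloring: color 1: [8, 10, 11, 13]; color 2: [9, 12]; color 3: [14, 17]; color 4: [15, 16, 18].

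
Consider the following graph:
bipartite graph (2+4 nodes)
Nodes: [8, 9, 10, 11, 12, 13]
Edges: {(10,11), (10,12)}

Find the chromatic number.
χ(G) = 2

Clique number ω(G) = 2 (lower bound: χ ≥ ω).
The graph is bipartite (no odd cycle), so 2 colors suffice: χ(G) = 2.
A valid 2-coloring: color 1: [8, 9, 10, 13]; color 2: [11, 12].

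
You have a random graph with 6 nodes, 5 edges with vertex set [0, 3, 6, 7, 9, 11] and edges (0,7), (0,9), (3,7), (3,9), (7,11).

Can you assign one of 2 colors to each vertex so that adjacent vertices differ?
Yes, G is 2-colorable

A valid 2-coloring: color 1: [6, 7, 9]; color 2: [0, 3, 11].
(χ(G) = 2 ≤ 2.)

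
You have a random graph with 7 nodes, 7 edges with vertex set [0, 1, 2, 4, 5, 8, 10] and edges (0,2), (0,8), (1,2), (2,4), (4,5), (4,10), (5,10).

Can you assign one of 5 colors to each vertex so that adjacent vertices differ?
Yes, G is 5-colorable

A valid 5-coloring: color 1: [0, 1, 4]; color 2: [2, 5, 8]; color 3: [10].
(χ(G) = 3 ≤ 5.)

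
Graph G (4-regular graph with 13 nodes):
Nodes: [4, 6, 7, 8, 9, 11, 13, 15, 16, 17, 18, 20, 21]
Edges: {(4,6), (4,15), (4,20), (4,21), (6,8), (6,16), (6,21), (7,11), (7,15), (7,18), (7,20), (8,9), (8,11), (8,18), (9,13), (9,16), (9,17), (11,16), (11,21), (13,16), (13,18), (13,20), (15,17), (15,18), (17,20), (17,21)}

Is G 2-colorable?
The clique on vertices [4, 6, 21] has size 3 > 2, so it alone needs 3 colors.

No, G is not 2-colorable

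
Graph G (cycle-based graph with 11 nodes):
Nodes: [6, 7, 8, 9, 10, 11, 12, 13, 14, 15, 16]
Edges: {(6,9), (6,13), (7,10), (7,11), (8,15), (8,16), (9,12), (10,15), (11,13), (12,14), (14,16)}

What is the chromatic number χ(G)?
Clique number ω(G) = 2 (lower bound: χ ≥ ω).
Odd cycle [13, 6, 9, 12, 14, 16, 8, 15, 10, 7, 11] needs 3 colors (χ ≥ 3).
The coloring below uses 3 colors, so χ(G) = 3.
A valid 3-coloring: color 1: [7, 8, 9, 13, 14]; color 2: [6, 11, 12, 15, 16]; color 3: [10].

χ(G) = 3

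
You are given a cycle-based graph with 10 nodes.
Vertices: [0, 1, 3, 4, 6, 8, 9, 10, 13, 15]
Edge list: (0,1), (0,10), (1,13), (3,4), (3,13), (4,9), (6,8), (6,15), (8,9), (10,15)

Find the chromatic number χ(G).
Clique number ω(G) = 2 (lower bound: χ ≥ ω).
The graph is bipartite (no odd cycle), so 2 colors suffice: χ(G) = 2.
A valid 2-coloring: color 1: [1, 3, 6, 9, 10]; color 2: [0, 4, 8, 13, 15].

χ(G) = 2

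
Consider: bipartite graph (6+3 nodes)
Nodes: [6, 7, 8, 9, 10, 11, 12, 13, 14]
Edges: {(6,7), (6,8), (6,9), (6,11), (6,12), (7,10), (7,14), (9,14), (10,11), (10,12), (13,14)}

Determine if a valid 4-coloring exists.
Yes, G is 4-colorable

A valid 4-coloring: color 1: [6, 10, 14]; color 2: [7, 8, 9, 11, 12, 13].
(χ(G) = 2 ≤ 4.)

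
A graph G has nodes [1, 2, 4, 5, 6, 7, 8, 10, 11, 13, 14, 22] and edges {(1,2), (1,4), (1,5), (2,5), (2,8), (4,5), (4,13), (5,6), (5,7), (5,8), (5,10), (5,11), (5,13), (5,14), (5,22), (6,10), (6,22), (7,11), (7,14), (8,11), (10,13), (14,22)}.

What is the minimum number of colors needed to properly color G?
χ(G) = 4

Clique number ω(G) = 3 (lower bound: χ ≥ ω).
Odd cycle [11, 8, 2, 1, 4, 13, 10, 6, 22, 14, 7] needs 3 colors (χ ≥ 3).
Vertex 5 is adjacent to every vertex of [1, 2, 4, 6, 7, 8, 10, 11, 13, 14, 22], which already need 3 colors among themselves, so 5 needs a new color (χ ≥ 4).
The coloring below uses 4 colors, so χ(G) = 4.
A valid 4-coloring: color 1: [5]; color 2: [2, 4, 10, 11, 14]; color 3: [1, 6, 7, 8, 13]; color 4: [22].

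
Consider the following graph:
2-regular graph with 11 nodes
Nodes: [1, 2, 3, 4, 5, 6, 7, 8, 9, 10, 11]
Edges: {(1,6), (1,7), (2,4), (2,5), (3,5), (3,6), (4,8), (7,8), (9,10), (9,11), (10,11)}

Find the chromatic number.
χ(G) = 3

Clique number ω(G) = 3 (lower bound: χ ≥ ω).
The clique on [9, 10, 11] has size 3, forcing χ ≥ 3, and the coloring below uses 3 colors, so χ(G) = 3.
A valid 3-coloring: color 1: [1, 2, 3, 8, 11]; color 2: [4, 5, 6, 7, 9]; color 3: [10].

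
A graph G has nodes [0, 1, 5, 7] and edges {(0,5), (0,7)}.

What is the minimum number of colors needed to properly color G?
χ(G) = 2

Clique number ω(G) = 2 (lower bound: χ ≥ ω).
The graph is bipartite (no odd cycle), so 2 colors suffice: χ(G) = 2.
A valid 2-coloring: color 1: [0, 1]; color 2: [5, 7].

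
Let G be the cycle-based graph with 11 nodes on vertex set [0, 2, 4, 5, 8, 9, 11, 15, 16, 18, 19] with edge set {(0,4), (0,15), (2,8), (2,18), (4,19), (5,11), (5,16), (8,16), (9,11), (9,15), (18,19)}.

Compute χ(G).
χ(G) = 3

Clique number ω(G) = 2 (lower bound: χ ≥ ω).
Odd cycle [11, 9, 15, 0, 4, 19, 18, 2, 8, 16, 5] needs 3 colors (χ ≥ 3).
The coloring below uses 3 colors, so χ(G) = 3.
A valid 3-coloring: color 1: [4, 11, 15, 16, 18]; color 2: [0, 2, 5, 9, 19]; color 3: [8].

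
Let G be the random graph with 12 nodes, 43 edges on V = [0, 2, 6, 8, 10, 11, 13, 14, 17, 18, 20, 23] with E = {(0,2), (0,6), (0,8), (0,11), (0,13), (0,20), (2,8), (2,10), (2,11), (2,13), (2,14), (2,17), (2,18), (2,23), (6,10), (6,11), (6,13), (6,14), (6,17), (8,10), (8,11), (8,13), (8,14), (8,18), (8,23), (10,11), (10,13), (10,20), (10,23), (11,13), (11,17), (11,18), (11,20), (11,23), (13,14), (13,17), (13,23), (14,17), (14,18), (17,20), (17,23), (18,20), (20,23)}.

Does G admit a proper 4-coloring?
The clique on vertices [2, 8, 10, 11, 13, 23] has size 6 > 4, so it alone needs 6 colors.

No, G is not 4-colorable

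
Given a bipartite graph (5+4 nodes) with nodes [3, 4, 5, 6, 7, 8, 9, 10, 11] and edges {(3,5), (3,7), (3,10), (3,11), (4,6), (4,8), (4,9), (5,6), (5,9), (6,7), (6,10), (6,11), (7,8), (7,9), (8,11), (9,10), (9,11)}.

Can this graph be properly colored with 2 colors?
Yes, G is 2-colorable

A valid 2-coloring: color 1: [3, 6, 8, 9]; color 2: [4, 5, 7, 10, 11].
(χ(G) = 2 ≤ 2.)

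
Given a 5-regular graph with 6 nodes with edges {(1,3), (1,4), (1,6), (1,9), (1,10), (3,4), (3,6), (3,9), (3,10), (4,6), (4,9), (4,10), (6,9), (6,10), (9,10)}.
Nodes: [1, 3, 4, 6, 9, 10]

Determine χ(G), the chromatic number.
Clique number ω(G) = 6 (lower bound: χ ≥ ω).
The clique on [1, 3, 4, 6, 9, 10] has size 6, forcing χ ≥ 6, and the coloring below uses 6 colors, so χ(G) = 6.
A valid 6-coloring: color 1: [3]; color 2: [6]; color 3: [4]; color 4: [9]; color 5: [10]; color 6: [1].

χ(G) = 6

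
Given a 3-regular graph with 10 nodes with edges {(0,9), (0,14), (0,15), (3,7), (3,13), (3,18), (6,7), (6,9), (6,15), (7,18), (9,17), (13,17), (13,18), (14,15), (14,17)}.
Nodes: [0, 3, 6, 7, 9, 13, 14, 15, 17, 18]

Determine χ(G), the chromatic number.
Clique number ω(G) = 3 (lower bound: χ ≥ ω).
The clique on [0, 14, 15] has size 3, forcing χ ≥ 3, and the coloring below uses 3 colors, so χ(G) = 3.
A valid 3-coloring: color 1: [7, 9, 13, 14]; color 2: [15, 17, 18]; color 3: [0, 3, 6].

χ(G) = 3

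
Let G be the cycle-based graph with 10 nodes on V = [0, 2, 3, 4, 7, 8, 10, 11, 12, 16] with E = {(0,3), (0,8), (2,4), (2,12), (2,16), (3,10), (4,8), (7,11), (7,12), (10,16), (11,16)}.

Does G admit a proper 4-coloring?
A valid 4-coloring: color 1: [0, 2, 7, 10]; color 2: [3, 4, 12, 16]; color 3: [8, 11].
(χ(G) = 3 ≤ 4.)

Yes, G is 4-colorable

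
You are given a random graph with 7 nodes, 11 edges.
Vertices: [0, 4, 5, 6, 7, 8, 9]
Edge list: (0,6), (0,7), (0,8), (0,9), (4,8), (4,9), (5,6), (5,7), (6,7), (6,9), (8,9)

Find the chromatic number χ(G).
Clique number ω(G) = 3 (lower bound: χ ≥ ω).
The clique on [0, 8, 9] has size 3, forcing χ ≥ 3, and the coloring below uses 3 colors, so χ(G) = 3.
A valid 3-coloring: color 1: [6, 8]; color 2: [7, 9]; color 3: [0, 4, 5].

χ(G) = 3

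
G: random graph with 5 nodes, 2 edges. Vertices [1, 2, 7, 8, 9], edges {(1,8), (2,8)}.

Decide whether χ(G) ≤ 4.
Yes, G is 4-colorable

A valid 4-coloring: color 1: [7, 8, 9]; color 2: [1, 2].
(χ(G) = 2 ≤ 4.)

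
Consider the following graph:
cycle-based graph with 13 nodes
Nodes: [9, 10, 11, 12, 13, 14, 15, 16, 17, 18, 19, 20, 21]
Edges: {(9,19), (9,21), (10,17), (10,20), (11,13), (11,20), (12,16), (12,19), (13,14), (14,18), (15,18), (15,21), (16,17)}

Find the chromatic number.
Clique number ω(G) = 2 (lower bound: χ ≥ ω).
Odd cycle [11, 20, 10, 17, 16, 12, 19, 9, 21, 15, 18, 14, 13] needs 3 colors (χ ≥ 3).
The coloring below uses 3 colors, so χ(G) = 3.
A valid 3-coloring: color 1: [10, 11, 14, 16, 19, 21]; color 2: [9, 12, 13, 15, 17, 20]; color 3: [18].

χ(G) = 3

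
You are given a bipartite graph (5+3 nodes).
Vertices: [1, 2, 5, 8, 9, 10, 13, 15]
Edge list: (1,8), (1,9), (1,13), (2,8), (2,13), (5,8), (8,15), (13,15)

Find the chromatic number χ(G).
Clique number ω(G) = 2 (lower bound: χ ≥ ω).
The graph is bipartite (no odd cycle), so 2 colors suffice: χ(G) = 2.
A valid 2-coloring: color 1: [8, 9, 10, 13]; color 2: [1, 2, 5, 15].

χ(G) = 2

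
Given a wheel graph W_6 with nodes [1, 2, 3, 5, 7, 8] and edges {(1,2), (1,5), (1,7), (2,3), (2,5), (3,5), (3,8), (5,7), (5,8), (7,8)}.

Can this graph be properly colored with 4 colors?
Yes, G is 4-colorable

A valid 4-coloring: color 1: [5]; color 2: [1, 3]; color 3: [2, 7]; color 4: [8].
(χ(G) = 4 ≤ 4.)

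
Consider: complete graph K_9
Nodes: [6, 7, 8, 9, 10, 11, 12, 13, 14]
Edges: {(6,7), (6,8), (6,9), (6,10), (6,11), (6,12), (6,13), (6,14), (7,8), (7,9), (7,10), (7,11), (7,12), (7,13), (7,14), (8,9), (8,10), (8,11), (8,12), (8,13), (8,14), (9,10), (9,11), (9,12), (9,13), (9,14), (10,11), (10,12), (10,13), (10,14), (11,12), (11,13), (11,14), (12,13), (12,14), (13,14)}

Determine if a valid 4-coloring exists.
The clique on vertices [6, 7, 8, 9, 10, 11, 12, 13, 14] has size 9 > 4, so it alone needs 9 colors.

No, G is not 4-colorable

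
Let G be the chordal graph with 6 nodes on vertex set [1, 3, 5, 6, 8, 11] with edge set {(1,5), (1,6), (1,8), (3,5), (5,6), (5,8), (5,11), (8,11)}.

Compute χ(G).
Clique number ω(G) = 3 (lower bound: χ ≥ ω).
The clique on [5, 8, 11] has size 3, forcing χ ≥ 3, and the coloring below uses 3 colors, so χ(G) = 3.
A valid 3-coloring: color 1: [5]; color 2: [1, 3, 11]; color 3: [6, 8].

χ(G) = 3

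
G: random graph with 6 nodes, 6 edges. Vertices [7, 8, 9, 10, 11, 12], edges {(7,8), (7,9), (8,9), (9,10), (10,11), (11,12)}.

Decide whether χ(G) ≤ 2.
No, G is not 2-colorable

The clique on vertices [7, 8, 9] has size 3 > 2, so it alone needs 3 colors.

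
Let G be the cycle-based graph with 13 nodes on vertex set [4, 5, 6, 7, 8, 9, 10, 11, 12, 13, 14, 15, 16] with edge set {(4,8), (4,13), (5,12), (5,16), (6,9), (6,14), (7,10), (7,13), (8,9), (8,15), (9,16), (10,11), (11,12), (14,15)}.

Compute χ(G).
χ(G) = 3

Clique number ω(G) = 2 (lower bound: χ ≥ ω).
Odd cycle [14, 15, 8, 9, 6] needs 3 colors (χ ≥ 3).
The coloring below uses 3 colors, so χ(G) = 3.
A valid 3-coloring: color 1: [4, 5, 7, 9, 11, 14]; color 2: [6, 8, 10, 12, 13, 16]; color 3: [15].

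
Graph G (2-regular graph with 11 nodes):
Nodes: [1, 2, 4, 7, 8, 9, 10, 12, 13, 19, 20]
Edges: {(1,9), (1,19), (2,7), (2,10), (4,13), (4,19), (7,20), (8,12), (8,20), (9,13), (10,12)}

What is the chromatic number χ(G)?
χ(G) = 3

Clique number ω(G) = 2 (lower bound: χ ≥ ω).
Odd cycle [1, 9, 13, 4, 19] needs 3 colors (χ ≥ 3).
The coloring below uses 3 colors, so χ(G) = 3.
A valid 3-coloring: color 1: [4, 7, 8, 9, 10]; color 2: [1, 2, 12, 13, 20]; color 3: [19].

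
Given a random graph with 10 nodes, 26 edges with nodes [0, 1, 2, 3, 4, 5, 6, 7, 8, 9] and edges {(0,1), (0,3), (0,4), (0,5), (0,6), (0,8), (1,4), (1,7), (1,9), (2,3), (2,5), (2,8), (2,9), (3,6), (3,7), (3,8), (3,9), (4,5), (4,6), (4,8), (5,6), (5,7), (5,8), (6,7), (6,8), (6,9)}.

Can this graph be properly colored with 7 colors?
Yes, G is 7-colorable

A valid 7-coloring: color 1: [1, 2, 6]; color 2: [0, 7, 9]; color 3: [3, 5]; color 4: [8]; color 5: [4].
(χ(G) = 5 ≤ 7.)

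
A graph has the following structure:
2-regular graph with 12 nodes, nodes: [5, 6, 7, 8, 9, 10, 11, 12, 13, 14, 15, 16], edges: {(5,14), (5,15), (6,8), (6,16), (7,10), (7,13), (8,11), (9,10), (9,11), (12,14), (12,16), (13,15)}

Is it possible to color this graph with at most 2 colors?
Yes, G is 2-colorable

A valid 2-coloring: color 1: [5, 6, 10, 11, 12, 13]; color 2: [7, 8, 9, 14, 15, 16].
(χ(G) = 2 ≤ 2.)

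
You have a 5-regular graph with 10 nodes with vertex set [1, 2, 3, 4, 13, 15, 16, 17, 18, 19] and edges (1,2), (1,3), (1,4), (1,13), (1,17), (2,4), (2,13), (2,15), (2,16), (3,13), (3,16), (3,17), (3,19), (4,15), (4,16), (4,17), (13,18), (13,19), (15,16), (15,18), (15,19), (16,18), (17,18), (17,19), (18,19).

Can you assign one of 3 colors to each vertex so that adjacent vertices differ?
No, G is not 3-colorable

The clique on vertices [2, 4, 15, 16] has size 4 > 3, so it alone needs 4 colors.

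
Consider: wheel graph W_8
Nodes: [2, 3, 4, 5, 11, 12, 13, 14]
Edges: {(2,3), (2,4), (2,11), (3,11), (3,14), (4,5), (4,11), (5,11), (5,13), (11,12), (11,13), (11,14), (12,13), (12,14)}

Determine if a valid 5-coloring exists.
Yes, G is 5-colorable

A valid 5-coloring: color 1: [11]; color 2: [2, 5, 12]; color 3: [4, 13, 14]; color 4: [3].
(χ(G) = 4 ≤ 5.)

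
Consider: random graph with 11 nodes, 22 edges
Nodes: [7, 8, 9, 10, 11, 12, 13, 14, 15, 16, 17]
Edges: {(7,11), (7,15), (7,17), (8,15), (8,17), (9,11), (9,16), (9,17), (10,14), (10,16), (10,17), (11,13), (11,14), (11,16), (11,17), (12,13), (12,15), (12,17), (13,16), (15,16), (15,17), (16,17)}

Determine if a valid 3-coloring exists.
The clique on vertices [9, 11, 16, 17] has size 4 > 3, so it alone needs 4 colors.

No, G is not 3-colorable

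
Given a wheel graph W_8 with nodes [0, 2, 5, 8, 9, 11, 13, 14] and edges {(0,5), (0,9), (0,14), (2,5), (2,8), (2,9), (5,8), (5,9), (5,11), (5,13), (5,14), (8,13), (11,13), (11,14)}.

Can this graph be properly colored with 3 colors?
No, G is not 3-colorable

Odd cycle [0, 9, 2, 8, 13, 11, 14] needs 3 colors (χ ≥ 3).
Vertex 5 is adjacent to every vertex of [0, 2, 8, 9, 11, 13, 14], which already need 3 colors among themselves, so 5 needs a new color (χ ≥ 4).
Hence χ(G) ≥ 4 > 3, so no proper 3-coloring exists.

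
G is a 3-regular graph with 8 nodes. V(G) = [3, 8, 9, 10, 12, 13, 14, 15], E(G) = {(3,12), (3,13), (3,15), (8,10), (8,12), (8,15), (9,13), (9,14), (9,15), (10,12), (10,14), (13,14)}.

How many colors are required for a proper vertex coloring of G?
χ(G) = 3

Clique number ω(G) = 3 (lower bound: χ ≥ ω).
The clique on [8, 10, 12] has size 3, forcing χ ≥ 3, and the coloring below uses 3 colors, so χ(G) = 3.
A valid 3-coloring: color 1: [3, 8, 14]; color 2: [12, 13, 15]; color 3: [9, 10].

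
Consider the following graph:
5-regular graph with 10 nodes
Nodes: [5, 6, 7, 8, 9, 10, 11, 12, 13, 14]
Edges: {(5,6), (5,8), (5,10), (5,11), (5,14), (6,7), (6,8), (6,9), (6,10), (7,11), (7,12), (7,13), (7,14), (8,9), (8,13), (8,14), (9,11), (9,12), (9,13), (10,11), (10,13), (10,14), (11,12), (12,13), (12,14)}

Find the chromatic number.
χ(G) = 3

Clique number ω(G) = 3 (lower bound: χ ≥ ω).
The clique on [5, 6, 8] has size 3, forcing χ ≥ 3, and the coloring below uses 3 colors, so χ(G) = 3.
A valid 3-coloring: color 1: [6, 11, 13, 14]; color 2: [5, 7, 9]; color 3: [8, 10, 12].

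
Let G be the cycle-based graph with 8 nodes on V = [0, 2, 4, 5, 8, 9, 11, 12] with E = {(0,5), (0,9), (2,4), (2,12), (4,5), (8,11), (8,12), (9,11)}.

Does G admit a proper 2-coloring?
Yes, G is 2-colorable

A valid 2-coloring: color 1: [0, 4, 11, 12]; color 2: [2, 5, 8, 9].
(χ(G) = 2 ≤ 2.)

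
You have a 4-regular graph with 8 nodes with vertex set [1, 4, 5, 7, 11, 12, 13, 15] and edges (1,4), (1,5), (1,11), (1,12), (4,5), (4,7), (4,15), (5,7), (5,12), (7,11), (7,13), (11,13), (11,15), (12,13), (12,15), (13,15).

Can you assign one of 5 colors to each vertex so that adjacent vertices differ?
Yes, G is 5-colorable

A valid 5-coloring: color 1: [1, 7, 15]; color 2: [4, 11, 12]; color 3: [5, 13].
(χ(G) = 3 ≤ 5.)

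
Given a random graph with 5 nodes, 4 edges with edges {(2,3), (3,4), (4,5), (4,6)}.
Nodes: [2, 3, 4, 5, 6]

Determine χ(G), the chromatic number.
Clique number ω(G) = 2 (lower bound: χ ≥ ω).
The graph is bipartite (no odd cycle), so 2 colors suffice: χ(G) = 2.
A valid 2-coloring: color 1: [2, 4]; color 2: [3, 5, 6].

χ(G) = 2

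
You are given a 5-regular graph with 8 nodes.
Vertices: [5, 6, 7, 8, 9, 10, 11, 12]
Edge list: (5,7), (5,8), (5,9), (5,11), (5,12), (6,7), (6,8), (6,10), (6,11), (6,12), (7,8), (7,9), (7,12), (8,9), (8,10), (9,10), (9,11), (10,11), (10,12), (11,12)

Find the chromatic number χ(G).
χ(G) = 4

Clique number ω(G) = 4 (lower bound: χ ≥ ω).
The clique on [6, 10, 11, 12] has size 4, forcing χ ≥ 4, and the coloring below uses 4 colors, so χ(G) = 4.
A valid 4-coloring: color 1: [9, 12]; color 2: [5, 6]; color 3: [8, 11]; color 4: [7, 10].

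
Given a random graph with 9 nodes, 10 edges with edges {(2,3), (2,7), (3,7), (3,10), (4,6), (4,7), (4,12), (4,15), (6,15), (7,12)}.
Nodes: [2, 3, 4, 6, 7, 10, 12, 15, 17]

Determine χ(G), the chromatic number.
χ(G) = 3

Clique number ω(G) = 3 (lower bound: χ ≥ ω).
The clique on [2, 3, 7] has size 3, forcing χ ≥ 3, and the coloring below uses 3 colors, so χ(G) = 3.
A valid 3-coloring: color 1: [3, 4, 17]; color 2: [6, 7, 10]; color 3: [2, 12, 15].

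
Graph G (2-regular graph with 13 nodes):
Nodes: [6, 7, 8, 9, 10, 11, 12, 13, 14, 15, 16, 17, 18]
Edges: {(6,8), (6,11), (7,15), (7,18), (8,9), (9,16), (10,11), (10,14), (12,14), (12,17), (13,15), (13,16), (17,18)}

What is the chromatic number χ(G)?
Clique number ω(G) = 2 (lower bound: χ ≥ ω).
Odd cycle [16, 9, 8, 6, 11, 10, 14, 12, 17, 18, 7, 15, 13] needs 3 colors (χ ≥ 3).
The coloring below uses 3 colors, so χ(G) = 3.
A valid 3-coloring: color 1: [6, 9, 10, 12, 15, 18]; color 2: [7, 8, 11, 14, 16, 17]; color 3: [13].

χ(G) = 3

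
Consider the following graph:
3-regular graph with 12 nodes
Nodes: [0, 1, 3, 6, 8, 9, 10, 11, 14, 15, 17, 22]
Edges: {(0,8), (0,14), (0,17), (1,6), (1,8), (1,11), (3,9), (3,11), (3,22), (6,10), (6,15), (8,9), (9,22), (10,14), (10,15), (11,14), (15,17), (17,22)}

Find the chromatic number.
χ(G) = 3

Clique number ω(G) = 3 (lower bound: χ ≥ ω).
The clique on [3, 9, 22] has size 3, forcing χ ≥ 3, and the coloring below uses 3 colors, so χ(G) = 3.
A valid 3-coloring: color 1: [1, 3, 10, 17]; color 2: [0, 6, 9, 11]; color 3: [8, 14, 15, 22].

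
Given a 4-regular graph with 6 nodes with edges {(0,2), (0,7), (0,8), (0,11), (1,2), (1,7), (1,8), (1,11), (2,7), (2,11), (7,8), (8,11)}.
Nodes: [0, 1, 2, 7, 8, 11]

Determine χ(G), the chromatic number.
χ(G) = 3

Clique number ω(G) = 3 (lower bound: χ ≥ ω).
The clique on [0, 8, 11] has size 3, forcing χ ≥ 3, and the coloring below uses 3 colors, so χ(G) = 3.
A valid 3-coloring: color 1: [0, 1]; color 2: [7, 11]; color 3: [2, 8].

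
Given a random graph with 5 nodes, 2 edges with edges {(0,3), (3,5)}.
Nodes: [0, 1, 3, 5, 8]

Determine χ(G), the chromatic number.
χ(G) = 2

Clique number ω(G) = 2 (lower bound: χ ≥ ω).
The graph is bipartite (no odd cycle), so 2 colors suffice: χ(G) = 2.
A valid 2-coloring: color 1: [1, 3, 8]; color 2: [0, 5].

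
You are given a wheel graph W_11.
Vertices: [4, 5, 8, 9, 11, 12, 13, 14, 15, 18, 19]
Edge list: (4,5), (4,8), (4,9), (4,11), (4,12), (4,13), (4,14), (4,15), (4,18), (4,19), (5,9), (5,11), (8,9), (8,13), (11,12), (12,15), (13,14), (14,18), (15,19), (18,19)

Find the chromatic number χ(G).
χ(G) = 3

Clique number ω(G) = 3 (lower bound: χ ≥ ω).
The clique on [4, 5, 9] has size 3, forcing χ ≥ 3, and the coloring below uses 3 colors, so χ(G) = 3.
A valid 3-coloring: color 1: [4]; color 2: [9, 11, 13, 15, 18]; color 3: [5, 8, 12, 14, 19].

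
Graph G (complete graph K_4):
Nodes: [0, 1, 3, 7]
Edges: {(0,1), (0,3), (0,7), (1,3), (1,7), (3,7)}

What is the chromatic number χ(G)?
Clique number ω(G) = 4 (lower bound: χ ≥ ω).
The clique on [0, 1, 3, 7] has size 4, forcing χ ≥ 4, and the coloring below uses 4 colors, so χ(G) = 4.
A valid 4-coloring: color 1: [1]; color 2: [3]; color 3: [7]; color 4: [0].

χ(G) = 4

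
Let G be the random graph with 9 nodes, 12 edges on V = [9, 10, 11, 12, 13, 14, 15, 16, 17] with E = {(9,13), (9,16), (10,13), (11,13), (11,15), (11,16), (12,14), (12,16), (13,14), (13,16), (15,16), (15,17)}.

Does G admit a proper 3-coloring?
Yes, G is 3-colorable

A valid 3-coloring: color 1: [10, 14, 16, 17]; color 2: [12, 13, 15]; color 3: [9, 11].
(χ(G) = 3 ≤ 3.)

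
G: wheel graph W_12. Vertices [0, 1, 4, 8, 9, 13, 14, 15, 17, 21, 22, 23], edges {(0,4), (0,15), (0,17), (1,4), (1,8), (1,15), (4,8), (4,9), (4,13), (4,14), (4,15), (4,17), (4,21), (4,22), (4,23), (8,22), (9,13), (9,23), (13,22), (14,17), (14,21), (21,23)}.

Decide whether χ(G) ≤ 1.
The clique on vertices [0, 4, 17] has size 3 > 1, so it alone needs 3 colors.

No, G is not 1-colorable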